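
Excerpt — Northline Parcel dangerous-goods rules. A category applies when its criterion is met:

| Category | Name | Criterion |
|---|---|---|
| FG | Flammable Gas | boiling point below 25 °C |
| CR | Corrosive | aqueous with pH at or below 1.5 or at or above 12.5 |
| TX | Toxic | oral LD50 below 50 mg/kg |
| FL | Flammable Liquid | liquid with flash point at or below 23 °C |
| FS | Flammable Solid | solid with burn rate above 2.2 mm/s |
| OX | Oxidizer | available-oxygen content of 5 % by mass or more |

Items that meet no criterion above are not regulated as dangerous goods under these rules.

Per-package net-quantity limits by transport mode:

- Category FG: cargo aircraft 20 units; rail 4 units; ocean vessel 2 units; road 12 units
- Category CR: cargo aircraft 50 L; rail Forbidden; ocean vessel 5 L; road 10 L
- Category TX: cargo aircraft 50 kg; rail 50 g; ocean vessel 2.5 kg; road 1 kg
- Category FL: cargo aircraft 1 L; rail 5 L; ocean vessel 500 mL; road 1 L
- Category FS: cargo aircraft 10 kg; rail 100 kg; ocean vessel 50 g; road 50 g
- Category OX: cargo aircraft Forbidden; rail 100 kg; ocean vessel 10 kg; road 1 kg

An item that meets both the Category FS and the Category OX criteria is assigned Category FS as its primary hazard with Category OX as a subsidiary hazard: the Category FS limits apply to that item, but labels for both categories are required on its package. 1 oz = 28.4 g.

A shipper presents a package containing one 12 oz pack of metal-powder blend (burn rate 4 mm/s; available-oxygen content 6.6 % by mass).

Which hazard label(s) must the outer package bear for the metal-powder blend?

With burn rate 4 mm/s (> 2.2 mm/s), the metal-powder blend falls in Category FS.
With available-oxygen content 6.6 % by mass (≥ 5 % by mass), the metal-powder blend falls in Category OX.
By the precedence rule Category FS is primary and Category OX is subsidiary, and that rule requires both labels on the package.

Category FS and OX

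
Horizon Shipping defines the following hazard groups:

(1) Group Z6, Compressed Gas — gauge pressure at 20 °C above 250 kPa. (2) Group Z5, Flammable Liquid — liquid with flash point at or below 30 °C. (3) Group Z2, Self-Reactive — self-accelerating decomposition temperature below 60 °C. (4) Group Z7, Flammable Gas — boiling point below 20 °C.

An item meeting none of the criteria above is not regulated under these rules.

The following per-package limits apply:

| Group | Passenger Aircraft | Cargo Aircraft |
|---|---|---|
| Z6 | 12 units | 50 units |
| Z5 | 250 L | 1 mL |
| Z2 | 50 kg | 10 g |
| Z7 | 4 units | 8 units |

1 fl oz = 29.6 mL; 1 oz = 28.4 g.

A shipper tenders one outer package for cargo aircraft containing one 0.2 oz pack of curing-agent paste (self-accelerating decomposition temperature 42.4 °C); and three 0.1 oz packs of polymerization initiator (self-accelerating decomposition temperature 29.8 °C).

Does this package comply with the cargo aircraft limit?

No

With self-accelerating decomposition temperature 42.4 °C (< 60 °C), the curing-agent paste falls in Group Z2.
The polymerization initiator has self-accelerating decomposition temperature 29.8 °C, which is < 60 °C, so it is Group Z2 (Self-Reactive).
Group Z2 net quantity: (one 0.2 oz pack = 5.68 g) + (three 0.1 oz packs = 8.52 g) = 14.2 g.
14.2 g > 10 g (cargo aircraft limit, Group Z2) — over the limit.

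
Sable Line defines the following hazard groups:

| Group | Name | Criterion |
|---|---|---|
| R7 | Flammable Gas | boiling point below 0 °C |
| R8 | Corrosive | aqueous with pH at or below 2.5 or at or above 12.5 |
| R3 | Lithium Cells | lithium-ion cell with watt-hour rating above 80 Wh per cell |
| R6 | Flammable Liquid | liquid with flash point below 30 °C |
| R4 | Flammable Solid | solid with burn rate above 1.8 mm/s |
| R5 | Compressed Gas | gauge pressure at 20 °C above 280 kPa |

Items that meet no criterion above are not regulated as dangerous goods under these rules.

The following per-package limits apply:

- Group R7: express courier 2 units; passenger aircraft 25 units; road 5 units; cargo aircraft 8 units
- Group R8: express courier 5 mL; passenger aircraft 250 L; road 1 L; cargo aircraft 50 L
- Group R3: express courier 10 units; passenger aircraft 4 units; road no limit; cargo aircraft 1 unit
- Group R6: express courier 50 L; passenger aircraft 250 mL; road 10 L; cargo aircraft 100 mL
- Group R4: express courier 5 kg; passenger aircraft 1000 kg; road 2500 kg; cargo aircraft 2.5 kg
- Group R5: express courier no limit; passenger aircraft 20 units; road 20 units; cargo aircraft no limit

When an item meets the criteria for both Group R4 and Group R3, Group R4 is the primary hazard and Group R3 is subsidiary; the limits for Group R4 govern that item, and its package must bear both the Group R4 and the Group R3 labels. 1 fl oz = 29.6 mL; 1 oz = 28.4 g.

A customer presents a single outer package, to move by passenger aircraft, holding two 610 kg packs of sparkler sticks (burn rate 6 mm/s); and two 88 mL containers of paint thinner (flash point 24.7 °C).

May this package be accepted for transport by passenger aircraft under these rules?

No

With burn rate 6 mm/s (> 1.8 mm/s), the sparkler sticks fall in Group R4.
Paint thinner: flash point 24.7 °C < 30 °C → Group R6 (Flammable Liquid).
Group R4 quantity: two 610 kg packs = 1220 kg.
1220 kg exceeds the passenger aircraft limit of 1000 kg for Group R4.
Group R6 quantity: two 88 mL containers = 176 mL.
176 mL ≤ 250 mL (passenger aircraft limit, Group R6) — within limit.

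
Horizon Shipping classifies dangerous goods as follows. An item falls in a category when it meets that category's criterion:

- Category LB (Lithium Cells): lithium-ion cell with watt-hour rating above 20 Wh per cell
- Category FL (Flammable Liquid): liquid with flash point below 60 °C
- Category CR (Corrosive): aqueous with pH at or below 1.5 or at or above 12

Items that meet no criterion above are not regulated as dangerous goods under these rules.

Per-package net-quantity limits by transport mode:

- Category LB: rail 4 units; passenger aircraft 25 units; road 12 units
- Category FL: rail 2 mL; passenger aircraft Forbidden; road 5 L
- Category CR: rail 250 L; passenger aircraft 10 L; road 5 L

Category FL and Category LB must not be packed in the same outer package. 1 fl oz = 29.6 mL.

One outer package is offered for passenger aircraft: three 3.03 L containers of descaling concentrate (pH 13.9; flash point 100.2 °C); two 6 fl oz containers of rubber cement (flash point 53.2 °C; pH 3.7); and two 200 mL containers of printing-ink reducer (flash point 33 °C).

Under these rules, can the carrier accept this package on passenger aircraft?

No

pH 13.9 meets the Category CR criterion (Corrosive), so the descaling concentrate is Category CR.
With flash point 53.2 °C (< 60 °C), the rubber cement falls in Category FL.
The printing-ink reducer has flash point 33 °C, which is < 60 °C, so it is Category FL (Flammable Liquid).
Total Category FL: (two 6 fl oz containers = 355.2 mL) + (two 200 mL containers = 400 mL) = 755.2 mL.
By passenger aircraft, Category FL is Forbidden regardless of quantity.
Category CR quantity: three 3.03 L containers = 9.09 L.
9.09 L is within the passenger aircraft limit of 10 L for Category CR.
The segregation rule (Category FL with Category LB) does not apply to Category FL with Category CR.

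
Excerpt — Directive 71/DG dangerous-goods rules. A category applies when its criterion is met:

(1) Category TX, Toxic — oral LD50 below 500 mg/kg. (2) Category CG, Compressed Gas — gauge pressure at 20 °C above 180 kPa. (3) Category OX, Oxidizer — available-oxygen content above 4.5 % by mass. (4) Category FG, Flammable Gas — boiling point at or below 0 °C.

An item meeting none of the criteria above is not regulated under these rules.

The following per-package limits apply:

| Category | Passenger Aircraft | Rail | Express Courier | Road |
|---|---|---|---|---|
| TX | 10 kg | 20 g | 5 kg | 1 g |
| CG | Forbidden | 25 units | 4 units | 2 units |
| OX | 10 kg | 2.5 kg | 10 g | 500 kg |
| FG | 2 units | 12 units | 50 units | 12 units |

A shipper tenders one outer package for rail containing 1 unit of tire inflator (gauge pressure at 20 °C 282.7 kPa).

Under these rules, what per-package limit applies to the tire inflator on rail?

The tire inflator has gauge pressure at 20 °C 282.7 kPa, which is > 180 kPa, so it is Category CG (Compressed Gas).
The rail limit for Category CG is 25 units.

25 units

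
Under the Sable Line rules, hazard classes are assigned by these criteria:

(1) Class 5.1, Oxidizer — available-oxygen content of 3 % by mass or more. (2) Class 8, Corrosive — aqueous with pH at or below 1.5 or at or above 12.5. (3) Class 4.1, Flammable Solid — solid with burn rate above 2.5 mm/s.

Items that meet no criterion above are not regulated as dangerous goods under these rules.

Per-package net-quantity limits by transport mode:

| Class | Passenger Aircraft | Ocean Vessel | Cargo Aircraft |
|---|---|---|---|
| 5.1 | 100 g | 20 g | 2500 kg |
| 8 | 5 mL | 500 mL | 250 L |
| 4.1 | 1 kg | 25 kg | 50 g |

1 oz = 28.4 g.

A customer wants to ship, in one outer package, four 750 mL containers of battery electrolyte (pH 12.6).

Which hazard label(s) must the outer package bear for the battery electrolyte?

With pH 12.6 (≥ 12.5), the battery electrolyte falls in Class 8.
Only the Class 8 label is required.

Class 8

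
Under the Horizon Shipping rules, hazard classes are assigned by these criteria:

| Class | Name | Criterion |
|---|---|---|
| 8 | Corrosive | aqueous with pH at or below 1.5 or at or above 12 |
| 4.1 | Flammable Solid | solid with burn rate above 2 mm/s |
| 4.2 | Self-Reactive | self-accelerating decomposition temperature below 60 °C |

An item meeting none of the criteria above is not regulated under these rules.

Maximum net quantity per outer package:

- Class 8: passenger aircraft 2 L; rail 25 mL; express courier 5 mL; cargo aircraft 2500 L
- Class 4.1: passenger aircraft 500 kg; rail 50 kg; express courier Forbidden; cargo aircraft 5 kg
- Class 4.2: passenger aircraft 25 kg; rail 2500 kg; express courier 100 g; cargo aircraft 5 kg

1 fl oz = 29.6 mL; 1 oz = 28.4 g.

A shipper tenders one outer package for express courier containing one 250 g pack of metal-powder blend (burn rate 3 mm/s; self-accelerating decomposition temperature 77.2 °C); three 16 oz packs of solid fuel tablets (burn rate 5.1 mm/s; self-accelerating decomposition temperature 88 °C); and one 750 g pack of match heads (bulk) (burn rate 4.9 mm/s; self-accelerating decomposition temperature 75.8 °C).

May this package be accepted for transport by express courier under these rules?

The metal-powder blend has burn rate 3 mm/s, which is > 2 mm/s, so it is Class 4.1 (Flammable Solid).
With burn rate 5.1 mm/s (> 2 mm/s), the solid fuel tablets fall in Class 4.1.
With burn rate 4.9 mm/s (> 2 mm/s), the match heads (bulk) fall in Class 4.1.
Total Class 4.1: 250 g + (three 16 oz packs = 1363.2 g) + 750 g = 2363.2 g.
Class 4.1 is Forbidden by express courier.

No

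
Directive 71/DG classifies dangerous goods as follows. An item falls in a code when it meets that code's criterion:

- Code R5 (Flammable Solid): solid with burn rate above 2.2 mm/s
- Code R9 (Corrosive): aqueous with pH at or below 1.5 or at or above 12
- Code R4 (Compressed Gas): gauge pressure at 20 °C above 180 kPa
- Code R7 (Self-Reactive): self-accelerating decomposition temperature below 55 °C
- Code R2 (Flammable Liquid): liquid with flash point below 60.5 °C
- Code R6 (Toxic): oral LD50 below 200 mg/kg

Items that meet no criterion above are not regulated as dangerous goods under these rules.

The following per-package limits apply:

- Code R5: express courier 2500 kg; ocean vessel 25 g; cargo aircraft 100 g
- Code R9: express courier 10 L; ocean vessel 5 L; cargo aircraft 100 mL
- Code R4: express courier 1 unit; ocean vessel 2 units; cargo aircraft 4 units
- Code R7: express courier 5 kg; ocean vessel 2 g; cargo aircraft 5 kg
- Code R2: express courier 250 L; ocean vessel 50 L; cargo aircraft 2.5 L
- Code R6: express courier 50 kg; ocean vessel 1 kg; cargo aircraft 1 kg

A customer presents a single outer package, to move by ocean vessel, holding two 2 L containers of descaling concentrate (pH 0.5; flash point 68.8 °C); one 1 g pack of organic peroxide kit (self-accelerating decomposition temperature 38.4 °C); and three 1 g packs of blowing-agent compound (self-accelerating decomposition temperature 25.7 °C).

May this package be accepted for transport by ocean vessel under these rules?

Descaling concentrate: pH 0.5 ≤ 1.5 → Code R9 (Corrosive).
The organic peroxide kit has self-accelerating decomposition temperature 38.4 °C, which is < 55 °C, so it is Code R7 (Self-Reactive).
The blowing-agent compound has self-accelerating decomposition temperature 25.7 °C, which is < 55 °C, so it is Code R7 (Self-Reactive).
Code R7 net quantity: 1 g + (three 1 g packs = 3 g) = 4 g.
That exceeds the Code R7 ocean vessel limit of 2 g.
Code R9 quantity: two 2 L containers = 4 L.
4 L is within the ocean vessel limit of 5 L for Code R9.

No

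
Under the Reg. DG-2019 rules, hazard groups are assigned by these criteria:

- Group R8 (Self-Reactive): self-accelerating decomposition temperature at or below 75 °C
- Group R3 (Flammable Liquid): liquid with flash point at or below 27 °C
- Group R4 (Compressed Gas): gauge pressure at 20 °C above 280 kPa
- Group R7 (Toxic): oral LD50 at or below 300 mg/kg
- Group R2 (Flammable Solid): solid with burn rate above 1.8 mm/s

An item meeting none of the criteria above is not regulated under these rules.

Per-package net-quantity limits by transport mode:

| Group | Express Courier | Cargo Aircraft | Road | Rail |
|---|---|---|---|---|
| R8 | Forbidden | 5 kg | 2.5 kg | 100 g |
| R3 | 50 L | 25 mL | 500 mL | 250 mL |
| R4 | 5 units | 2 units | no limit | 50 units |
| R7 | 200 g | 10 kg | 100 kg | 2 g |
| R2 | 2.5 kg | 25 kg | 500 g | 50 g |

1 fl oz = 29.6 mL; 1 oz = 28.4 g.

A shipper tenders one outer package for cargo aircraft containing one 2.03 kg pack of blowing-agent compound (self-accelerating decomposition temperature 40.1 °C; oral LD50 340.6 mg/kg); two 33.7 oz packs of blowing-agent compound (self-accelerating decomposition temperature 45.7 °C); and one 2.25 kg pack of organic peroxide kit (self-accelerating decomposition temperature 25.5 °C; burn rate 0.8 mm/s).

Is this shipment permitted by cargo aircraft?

Self-accelerating decomposition temperature 40.1 °C meets the Group R8 criterion (Self-Reactive), so the blowing-agent compound is Group R8.
With self-accelerating decomposition temperature 45.7 °C (≤ 75 °C), the blowing-agent compound falls in Group R8.
Organic peroxide kit: self-accelerating decomposition temperature 25.5 °C ≤ 75 °C → Group R8 (Self-Reactive).
Total Group R8: 2.03 kg + (two 33.7 oz packs = 1914.16 g) + 2.25 kg = 6194.16 g.
That exceeds the Group R8 cargo aircraft limit of 5 kg.

No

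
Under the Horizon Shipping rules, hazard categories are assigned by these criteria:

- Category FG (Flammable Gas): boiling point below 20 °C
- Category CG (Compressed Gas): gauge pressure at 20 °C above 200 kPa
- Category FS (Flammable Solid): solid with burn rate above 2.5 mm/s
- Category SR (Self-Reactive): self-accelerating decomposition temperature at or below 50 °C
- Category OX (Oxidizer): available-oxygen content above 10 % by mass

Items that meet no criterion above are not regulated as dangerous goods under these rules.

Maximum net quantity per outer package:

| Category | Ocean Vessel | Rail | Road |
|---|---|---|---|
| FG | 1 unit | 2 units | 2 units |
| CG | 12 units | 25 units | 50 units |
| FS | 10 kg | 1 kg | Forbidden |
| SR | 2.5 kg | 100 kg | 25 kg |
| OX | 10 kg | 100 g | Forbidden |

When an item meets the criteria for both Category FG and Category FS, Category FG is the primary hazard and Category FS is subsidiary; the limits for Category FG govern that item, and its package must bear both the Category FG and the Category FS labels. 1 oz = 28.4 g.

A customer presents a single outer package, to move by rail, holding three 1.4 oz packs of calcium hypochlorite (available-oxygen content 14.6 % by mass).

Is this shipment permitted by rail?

Available-oxygen content 14.6 % by mass meets the Category OX criterion (Oxidizer), so the calcium hypochlorite is Category OX.
Category OX quantity: three 1.4 oz packs = 119.28 g.
That exceeds the Category OX rail limit of 100 g.

No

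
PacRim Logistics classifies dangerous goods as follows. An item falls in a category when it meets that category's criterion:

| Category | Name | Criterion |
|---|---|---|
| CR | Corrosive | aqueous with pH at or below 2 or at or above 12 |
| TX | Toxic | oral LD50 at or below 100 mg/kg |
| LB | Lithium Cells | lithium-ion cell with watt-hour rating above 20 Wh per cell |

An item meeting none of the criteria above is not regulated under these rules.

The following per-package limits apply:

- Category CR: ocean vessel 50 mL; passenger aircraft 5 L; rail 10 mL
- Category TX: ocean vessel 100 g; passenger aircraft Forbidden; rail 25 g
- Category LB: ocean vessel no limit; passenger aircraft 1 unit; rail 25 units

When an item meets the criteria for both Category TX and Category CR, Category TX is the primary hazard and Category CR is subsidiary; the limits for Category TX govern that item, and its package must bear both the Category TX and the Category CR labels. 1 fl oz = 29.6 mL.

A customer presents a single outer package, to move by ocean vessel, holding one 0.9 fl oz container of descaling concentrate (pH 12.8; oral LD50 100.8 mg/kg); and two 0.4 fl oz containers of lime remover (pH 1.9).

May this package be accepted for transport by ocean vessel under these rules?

No

With pH 12.8 (≥ 12), the descaling concentrate falls in Category CR.
With pH 1.9 (≤ 2), the lime remover falls in Category CR.
Total Category CR: (one 0.9 fl oz container = 26.64 mL) + (two 0.4 fl oz containers = 23.68 mL) = 50.32 mL.
50.32 mL > 50 mL (ocean vessel limit, Category CR) — over the limit.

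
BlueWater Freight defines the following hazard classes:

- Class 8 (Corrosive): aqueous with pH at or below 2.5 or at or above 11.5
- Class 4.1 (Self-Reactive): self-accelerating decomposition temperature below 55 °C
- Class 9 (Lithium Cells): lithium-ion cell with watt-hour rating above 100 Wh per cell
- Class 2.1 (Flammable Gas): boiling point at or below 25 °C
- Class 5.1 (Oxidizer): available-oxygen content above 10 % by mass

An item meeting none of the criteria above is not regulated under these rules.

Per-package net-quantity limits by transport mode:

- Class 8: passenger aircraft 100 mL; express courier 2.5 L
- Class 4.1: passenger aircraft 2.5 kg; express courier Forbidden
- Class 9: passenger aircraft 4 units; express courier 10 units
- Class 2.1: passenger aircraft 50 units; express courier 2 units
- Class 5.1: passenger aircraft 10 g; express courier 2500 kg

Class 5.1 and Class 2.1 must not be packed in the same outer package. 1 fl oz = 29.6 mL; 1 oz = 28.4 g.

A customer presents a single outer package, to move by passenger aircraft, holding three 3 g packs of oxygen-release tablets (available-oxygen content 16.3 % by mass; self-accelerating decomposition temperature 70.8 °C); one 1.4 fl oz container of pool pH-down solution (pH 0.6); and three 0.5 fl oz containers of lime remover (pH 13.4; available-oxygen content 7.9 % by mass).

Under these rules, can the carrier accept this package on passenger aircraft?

Oxygen-release tablets: available-oxygen content 16.3 % by mass > 10 % by mass → Class 5.1 (Oxidizer).
With pH 0.6 (≤ 2.5), the pool pH-down solution falls in Class 8.
pH 13.4 meets the Class 8 criterion (Corrosive), so the lime remover is Class 8.
Class 5.1 quantity: three 3 g packs = 9 g.
That is within the Class 5.1 passenger aircraft limit of 10 g.
Class 8 net quantity: (one 1.4 fl oz container = 41.44 mL) + (three 0.5 fl oz containers = 44.4 mL) = 85.84 mL.
85.84 mL ≤ 100 mL (passenger aircraft limit, Class 8) — within limit.
The segregation rule (Class 5.1 with Class 2.1) does not apply to Class 5.1 with Class 8.
Every hazard class is within its passenger aircraft limit and no segregation rule is violated.

Yes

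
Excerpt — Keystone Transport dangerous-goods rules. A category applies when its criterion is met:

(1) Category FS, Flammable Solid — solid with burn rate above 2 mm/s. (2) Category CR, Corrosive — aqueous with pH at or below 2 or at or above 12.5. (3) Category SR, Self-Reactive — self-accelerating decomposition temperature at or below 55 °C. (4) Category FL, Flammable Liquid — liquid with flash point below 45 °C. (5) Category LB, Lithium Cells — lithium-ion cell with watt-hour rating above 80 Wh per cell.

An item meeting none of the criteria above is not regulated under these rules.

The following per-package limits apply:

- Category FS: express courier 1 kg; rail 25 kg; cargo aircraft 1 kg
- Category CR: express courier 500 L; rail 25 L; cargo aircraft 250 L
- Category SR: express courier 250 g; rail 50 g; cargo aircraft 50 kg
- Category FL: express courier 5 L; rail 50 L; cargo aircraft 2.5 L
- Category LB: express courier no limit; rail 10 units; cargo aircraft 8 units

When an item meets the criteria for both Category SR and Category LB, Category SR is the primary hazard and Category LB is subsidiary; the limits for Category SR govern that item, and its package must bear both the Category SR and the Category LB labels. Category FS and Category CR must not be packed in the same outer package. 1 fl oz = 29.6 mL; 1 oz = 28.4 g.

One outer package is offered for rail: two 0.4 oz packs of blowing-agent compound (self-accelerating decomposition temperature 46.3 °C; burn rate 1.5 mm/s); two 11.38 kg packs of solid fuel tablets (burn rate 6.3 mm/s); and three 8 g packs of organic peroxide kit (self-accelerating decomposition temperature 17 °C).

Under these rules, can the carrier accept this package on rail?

Yes

The blowing-agent compound has self-accelerating decomposition temperature 46.3 °C, which is ≤ 55 °C, so it is Category SR (Self-Reactive).
The solid fuel tablets have burn rate 6.3 mm/s, which is > 2 mm/s, so they are Category FS (Flammable Solid).
Organic peroxide kit: self-accelerating decomposition temperature 17 °C ≤ 55 °C → Category SR (Self-Reactive).
Category FS quantity: two 11.38 kg packs = 22.76 kg.
22.76 kg is within the rail limit of 25 kg for Category FS.
Category SR net quantity: (two 0.4 oz packs = 22.72 g) + (three 8 g packs = 24 g) = 46.72 g.
46.72 g ≤ 50 g (rail limit, Category SR) — within limit.
The segregation rule (Category FS with Category CR) does not apply to Category FS with Category SR.
Every hazard category is within its rail limit and no segregation rule is violated.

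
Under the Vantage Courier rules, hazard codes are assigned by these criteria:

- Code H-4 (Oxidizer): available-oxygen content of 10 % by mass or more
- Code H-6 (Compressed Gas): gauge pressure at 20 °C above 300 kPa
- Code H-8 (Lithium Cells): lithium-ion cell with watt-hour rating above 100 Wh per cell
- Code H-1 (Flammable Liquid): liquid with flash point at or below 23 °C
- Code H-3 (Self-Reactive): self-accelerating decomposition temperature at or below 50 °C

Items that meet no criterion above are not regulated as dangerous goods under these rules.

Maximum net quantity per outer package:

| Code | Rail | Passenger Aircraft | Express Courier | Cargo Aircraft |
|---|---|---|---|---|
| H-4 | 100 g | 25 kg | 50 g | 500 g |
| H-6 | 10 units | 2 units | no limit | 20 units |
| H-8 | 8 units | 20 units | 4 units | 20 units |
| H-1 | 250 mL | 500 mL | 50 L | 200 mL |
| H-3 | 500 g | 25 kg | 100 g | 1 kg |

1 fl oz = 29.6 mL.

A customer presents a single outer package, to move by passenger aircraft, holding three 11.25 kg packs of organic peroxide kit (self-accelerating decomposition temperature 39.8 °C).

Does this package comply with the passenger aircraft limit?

No

Organic peroxide kit: self-accelerating decomposition temperature 39.8 °C ≤ 50 °C → Code H-3 (Self-Reactive).
Code H-3 quantity: three 11.25 kg packs = 33.75 kg.
That exceeds the Code H-3 passenger aircraft limit of 25 kg.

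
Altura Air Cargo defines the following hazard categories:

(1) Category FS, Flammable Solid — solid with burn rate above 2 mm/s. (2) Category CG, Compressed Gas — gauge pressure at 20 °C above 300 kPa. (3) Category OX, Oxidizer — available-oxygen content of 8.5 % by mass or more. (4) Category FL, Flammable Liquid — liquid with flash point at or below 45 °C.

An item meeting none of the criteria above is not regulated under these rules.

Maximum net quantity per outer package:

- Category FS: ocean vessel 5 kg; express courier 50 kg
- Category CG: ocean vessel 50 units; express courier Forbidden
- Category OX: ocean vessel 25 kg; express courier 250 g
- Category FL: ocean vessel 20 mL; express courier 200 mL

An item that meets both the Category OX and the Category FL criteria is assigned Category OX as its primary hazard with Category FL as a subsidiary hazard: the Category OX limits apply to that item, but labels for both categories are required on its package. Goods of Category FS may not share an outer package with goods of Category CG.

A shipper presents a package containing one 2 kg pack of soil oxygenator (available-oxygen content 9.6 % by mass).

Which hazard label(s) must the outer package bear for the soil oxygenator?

Category OX

Soil oxygenator: available-oxygen content 9.6 % by mass ≥ 8.5 % by mass → Category OX (Oxidizer).
Only the Category OX label is required.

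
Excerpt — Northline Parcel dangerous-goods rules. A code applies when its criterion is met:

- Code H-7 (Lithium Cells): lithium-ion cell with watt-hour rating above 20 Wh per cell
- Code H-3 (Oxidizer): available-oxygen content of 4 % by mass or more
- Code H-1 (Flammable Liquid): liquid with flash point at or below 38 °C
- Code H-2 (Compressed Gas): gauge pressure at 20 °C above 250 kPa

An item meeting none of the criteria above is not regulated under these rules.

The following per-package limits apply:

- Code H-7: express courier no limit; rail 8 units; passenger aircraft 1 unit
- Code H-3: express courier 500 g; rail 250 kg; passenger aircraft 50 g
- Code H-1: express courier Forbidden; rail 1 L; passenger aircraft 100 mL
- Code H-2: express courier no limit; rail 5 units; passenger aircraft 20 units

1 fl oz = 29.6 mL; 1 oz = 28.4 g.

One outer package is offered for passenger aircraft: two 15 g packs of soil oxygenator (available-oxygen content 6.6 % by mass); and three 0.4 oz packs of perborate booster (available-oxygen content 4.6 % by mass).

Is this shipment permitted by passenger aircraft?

No

The soil oxygenator has available-oxygen content 6.6 % by mass, which is ≥ 4 % by mass, so it is Code H-3 (Oxidizer).
Perborate booster: available-oxygen content 4.6 % by mass ≥ 4 % by mass → Code H-3 (Oxidizer).
Total Code H-3: (two 15 g packs = 30 g) + (three 0.4 oz packs = 34.08 g) = 64.08 g.
That exceeds the Code H-3 passenger aircraft limit of 50 g.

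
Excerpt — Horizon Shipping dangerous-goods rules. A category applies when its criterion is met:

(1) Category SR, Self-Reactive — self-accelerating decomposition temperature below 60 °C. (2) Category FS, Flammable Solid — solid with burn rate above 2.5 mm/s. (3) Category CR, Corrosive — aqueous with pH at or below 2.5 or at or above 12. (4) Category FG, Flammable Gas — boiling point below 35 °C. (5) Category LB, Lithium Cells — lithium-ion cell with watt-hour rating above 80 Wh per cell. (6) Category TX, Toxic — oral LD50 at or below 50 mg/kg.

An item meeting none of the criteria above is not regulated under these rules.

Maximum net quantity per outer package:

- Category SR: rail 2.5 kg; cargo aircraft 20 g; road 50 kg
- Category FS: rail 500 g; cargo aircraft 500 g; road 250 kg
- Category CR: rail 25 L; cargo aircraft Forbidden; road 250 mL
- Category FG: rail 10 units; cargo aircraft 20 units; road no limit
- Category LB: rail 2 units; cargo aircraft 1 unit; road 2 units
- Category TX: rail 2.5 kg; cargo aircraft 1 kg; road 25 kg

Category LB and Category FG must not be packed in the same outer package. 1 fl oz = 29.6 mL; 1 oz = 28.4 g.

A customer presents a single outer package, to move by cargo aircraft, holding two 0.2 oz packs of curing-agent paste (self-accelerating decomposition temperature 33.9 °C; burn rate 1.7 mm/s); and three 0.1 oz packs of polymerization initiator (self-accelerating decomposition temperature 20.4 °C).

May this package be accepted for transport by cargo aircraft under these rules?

Yes

The curing-agent paste has self-accelerating decomposition temperature 33.9 °C, which is < 60 °C, so it is Category SR (Self-Reactive).
Self-accelerating decomposition temperature 20.4 °C meets the Category SR criterion (Self-Reactive), so the polymerization initiator is Category SR.
Category SR net quantity: (two 0.2 oz packs = 11.36 g) + (three 0.1 oz packs = 8.52 g) = 19.88 g.
19.88 g ≤ 20 g (cargo aircraft limit, Category SR) — within limit.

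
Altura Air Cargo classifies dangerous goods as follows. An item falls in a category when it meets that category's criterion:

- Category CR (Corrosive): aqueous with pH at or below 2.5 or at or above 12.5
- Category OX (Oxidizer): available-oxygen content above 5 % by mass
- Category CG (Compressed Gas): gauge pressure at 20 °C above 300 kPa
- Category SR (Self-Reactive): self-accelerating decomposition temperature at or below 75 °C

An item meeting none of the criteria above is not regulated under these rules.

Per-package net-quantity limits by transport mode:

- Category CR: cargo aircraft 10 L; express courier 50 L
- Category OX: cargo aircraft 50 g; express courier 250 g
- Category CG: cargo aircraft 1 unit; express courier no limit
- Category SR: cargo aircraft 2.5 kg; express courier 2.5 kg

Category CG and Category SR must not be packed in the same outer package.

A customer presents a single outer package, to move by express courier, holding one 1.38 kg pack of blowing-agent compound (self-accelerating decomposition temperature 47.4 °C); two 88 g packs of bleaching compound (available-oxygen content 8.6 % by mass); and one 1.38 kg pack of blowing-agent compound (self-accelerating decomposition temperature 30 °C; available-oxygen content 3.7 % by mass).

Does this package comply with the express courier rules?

Self-accelerating decomposition temperature 47.4 °C meets the Category SR criterion (Self-Reactive), so the blowing-agent compound is Category SR.
The bleaching compound has available-oxygen content 8.6 % by mass, which is > 5 % by mass, so it is Category OX (Oxidizer).
Self-accelerating decomposition temperature 30 °C meets the Category SR criterion (Self-Reactive), so the blowing-agent compound is Category SR.
Category SR net quantity: 1.38 kg + 1.38 kg = 2.76 kg.
2.76 kg > 2.5 kg (express courier limit, Category SR) — over the limit.
Category OX quantity: two 88 g packs = 176 g.
176 g is within the express courier limit of 250 g for Category OX.
The segregation rule (Category CG with Category SR) does not apply to Category SR with Category OX.

No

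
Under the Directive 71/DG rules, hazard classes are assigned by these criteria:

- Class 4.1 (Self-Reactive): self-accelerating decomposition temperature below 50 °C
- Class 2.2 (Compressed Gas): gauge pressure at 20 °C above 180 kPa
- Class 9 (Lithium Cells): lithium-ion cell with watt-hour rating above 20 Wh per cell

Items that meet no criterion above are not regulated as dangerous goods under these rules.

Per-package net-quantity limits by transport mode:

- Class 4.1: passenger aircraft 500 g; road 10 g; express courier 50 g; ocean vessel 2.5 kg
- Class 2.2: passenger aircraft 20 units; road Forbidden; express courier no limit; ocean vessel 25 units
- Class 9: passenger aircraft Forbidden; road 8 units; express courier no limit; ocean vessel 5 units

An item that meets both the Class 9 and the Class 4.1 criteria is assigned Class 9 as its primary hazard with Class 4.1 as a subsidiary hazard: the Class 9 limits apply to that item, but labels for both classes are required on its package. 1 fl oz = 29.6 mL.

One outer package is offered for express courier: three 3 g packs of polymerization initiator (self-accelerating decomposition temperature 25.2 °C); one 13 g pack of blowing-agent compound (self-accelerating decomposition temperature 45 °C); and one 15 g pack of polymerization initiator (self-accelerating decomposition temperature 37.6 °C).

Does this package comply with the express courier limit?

Yes

Self-accelerating decomposition temperature 25.2 °C meets the Class 4.1 criterion (Self-Reactive), so the polymerization initiator is Class 4.1.
With self-accelerating decomposition temperature 45 °C (< 50 °C), the blowing-agent compound falls in Class 4.1.
Polymerization initiator: self-accelerating decomposition temperature 37.6 °C < 50 °C → Class 4.1 (Self-Reactive).
Class 4.1 net quantity: (three 3 g packs = 9 g) + 13 g + 15 g = 37 g.
37 g is within the express courier limit of 50 g for Class 4.1.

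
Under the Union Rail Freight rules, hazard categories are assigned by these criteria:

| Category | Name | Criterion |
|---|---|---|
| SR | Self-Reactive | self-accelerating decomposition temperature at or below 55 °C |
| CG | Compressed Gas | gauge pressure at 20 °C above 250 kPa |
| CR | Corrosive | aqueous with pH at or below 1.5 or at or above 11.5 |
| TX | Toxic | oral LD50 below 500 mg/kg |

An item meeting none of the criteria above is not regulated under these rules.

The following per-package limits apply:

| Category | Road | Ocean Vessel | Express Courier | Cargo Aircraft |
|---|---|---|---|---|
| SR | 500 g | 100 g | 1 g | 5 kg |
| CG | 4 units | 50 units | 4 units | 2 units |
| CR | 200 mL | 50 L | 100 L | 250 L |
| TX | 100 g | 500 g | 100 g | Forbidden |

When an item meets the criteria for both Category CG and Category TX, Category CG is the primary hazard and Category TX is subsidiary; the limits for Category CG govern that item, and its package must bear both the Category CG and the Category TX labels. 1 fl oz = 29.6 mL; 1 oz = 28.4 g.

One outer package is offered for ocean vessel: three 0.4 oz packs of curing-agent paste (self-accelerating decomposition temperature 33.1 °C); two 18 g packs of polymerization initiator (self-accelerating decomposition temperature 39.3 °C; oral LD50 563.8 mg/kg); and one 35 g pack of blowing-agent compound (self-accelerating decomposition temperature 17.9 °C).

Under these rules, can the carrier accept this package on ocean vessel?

No

Curing-agent paste: self-accelerating decomposition temperature 33.1 °C ≤ 55 °C → Category SR (Self-Reactive).
Self-accelerating decomposition temperature 39.3 °C meets the Category SR criterion (Self-Reactive), so the polymerization initiator is Category SR.
With self-accelerating decomposition temperature 17.9 °C (≤ 55 °C), the blowing-agent compound falls in Category SR.
Category SR net quantity: (three 0.4 oz packs = 34.08 g) + (two 18 g packs = 36 g) + 35 g = 105.08 g.
105.08 g exceeds the ocean vessel limit of 100 g for Category SR.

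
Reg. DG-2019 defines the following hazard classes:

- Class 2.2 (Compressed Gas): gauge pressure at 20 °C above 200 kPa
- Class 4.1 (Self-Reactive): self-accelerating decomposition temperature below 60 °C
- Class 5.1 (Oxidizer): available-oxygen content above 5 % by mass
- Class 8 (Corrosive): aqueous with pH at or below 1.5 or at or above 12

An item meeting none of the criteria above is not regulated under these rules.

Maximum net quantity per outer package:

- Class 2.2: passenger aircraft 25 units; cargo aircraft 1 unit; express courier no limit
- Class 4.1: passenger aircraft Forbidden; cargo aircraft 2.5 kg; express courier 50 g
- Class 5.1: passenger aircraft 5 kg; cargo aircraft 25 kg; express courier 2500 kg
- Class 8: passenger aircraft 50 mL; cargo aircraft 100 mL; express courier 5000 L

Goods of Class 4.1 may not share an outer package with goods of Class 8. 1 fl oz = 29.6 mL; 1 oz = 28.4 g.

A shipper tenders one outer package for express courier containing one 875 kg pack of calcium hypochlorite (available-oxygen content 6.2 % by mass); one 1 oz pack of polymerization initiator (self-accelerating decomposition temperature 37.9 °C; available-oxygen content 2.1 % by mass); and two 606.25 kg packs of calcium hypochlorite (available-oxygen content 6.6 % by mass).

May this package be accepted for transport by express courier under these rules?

The calcium hypochlorite has available-oxygen content 6.2 % by mass, which is > 5 % by mass, so it is Class 5.1 (Oxidizer).
With self-accelerating decomposition temperature 37.9 °C (< 60 °C), the polymerization initiator falls in Class 4.1.
The calcium hypochlorite has available-oxygen content 6.6 % by mass, which is > 5 % by mass, so it is Class 5.1 (Oxidizer).
Total Class 5.1: 875 kg + (two 606.25 kg packs = 1212.5 kg) = 2087.5 kg.
2087.5 kg is within the express courier limit of 2500 kg for Class 5.1.
Class 4.1 quantity: one 1 oz pack = 28.4 g.
That is within the Class 4.1 express courier limit of 50 g.
The segregation rule (Class 4.1 with Class 8) does not apply to Class 5.1 with Class 4.1.
Every hazard class is within its express courier limit and no segregation rule is violated.

Yes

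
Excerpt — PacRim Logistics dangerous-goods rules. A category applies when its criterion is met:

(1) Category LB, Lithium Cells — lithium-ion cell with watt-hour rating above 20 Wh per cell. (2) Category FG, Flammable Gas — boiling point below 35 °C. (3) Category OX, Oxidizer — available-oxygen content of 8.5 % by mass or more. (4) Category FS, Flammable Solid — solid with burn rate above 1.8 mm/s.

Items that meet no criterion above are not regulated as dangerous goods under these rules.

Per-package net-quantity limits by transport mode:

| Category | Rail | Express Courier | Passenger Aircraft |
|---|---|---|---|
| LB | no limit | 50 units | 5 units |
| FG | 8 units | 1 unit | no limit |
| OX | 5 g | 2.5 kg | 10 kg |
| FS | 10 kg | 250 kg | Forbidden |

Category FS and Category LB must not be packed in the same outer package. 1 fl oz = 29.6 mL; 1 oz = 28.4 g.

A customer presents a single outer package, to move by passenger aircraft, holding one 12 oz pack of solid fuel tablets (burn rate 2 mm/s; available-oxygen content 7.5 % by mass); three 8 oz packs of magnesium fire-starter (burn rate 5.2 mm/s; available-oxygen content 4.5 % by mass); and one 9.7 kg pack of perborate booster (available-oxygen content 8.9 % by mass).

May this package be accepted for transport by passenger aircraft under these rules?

With burn rate 2 mm/s (> 1.8 mm/s), the solid fuel tablets fall in Category FS.
Magnesium fire-starter: burn rate 5.2 mm/s > 1.8 mm/s → Category FS (Flammable Solid).
Perborate booster: available-oxygen content 8.9 % by mass ≥ 8.5 % by mass → Category OX (Oxidizer).
Total Category FS: (one 12 oz pack = 340.8 g) + (three 8 oz packs = 681.6 g) = 1022.4 g.
By passenger aircraft, Category FS is Forbidden regardless of quantity.
Category OX quantity: 9.7 kg.
That is within the Category OX passenger aircraft limit of 10 kg.
The segregation rule (Category FS with Category LB) does not apply to Category FS with Category OX.

No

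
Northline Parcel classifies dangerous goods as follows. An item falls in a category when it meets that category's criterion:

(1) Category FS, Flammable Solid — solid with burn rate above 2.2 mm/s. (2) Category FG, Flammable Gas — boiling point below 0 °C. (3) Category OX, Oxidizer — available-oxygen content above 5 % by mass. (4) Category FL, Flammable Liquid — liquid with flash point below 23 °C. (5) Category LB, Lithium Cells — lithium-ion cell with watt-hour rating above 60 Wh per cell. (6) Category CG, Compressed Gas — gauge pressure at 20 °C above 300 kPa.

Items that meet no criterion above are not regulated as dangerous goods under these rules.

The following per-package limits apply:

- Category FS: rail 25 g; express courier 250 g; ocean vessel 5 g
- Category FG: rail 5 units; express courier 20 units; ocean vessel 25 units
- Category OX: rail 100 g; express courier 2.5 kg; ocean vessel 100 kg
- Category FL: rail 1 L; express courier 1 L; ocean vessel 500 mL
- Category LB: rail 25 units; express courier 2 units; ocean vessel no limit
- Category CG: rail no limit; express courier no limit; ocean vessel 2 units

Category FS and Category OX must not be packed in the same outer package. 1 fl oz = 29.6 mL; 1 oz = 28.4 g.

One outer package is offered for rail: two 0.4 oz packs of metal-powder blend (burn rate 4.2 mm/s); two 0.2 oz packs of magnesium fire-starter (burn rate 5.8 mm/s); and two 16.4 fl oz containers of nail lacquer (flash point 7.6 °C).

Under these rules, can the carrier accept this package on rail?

No

Metal-powder blend: burn rate 4.2 mm/s > 2.2 mm/s → Category FS (Flammable Solid).
With burn rate 5.8 mm/s (> 2.2 mm/s), the magnesium fire-starter falls in Category FS.
With flash point 7.6 °C (< 23 °C), the nail lacquer falls in Category FL.
Total Category FS: (two 0.4 oz packs = 22.72 g) + (two 0.2 oz packs = 11.36 g) = 34.08 g.
34.08 g > 25 g (rail limit, Category FS) — over the limit.
Category FL quantity: two 16.4 fl oz containers = 970.88 mL.
970.88 mL is within the rail limit of 1 L for Category FL.
The segregation rule (Category FS with Category OX) does not apply to Category FS with Category FL.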